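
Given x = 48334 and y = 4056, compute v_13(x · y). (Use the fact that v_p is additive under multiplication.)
v_13(196042704) = 5

v_p(x) = 3 (factor: 48334 = 13^3 · 22); v_p(y) = 2 (factor: 4056 = 13^2 · 24). Additivity: v_p(xy) = v_p(x) + v_p(y) = 3 + 2 = 5. (Direct check: xy = 196042704 = 13^5 · (528).)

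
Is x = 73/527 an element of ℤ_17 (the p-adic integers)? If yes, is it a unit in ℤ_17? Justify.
x ∉ ℤ_17 (v_17(x) = -1 < 0)

ℤ_17 = {x ∈ ℚ_17 : v_17(x) ≥ 0} and ℤ_17^× = {x ∈ ℤ_17 : v_17(x) = 0}. Here v_17(73/527) = v_17(num) − v_17(den) = -1; compare against these criteria.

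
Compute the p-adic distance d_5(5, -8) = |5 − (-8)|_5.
d_5(5, -8) = 1

Step 1 — x − y = 5 − (-8) = 13. Step 2 — v_5(13) = 0 (factor: 13 = (5^0 · 13); the sign does not affect v_p). Step 3 — |x − y|_5 = 5^{0} = 1.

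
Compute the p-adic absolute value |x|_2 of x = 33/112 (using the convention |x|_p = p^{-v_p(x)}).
|33/112|_2 = 16

Step 1 — compute v_2(x) by factoring powers of 2 out of the numerator and denominator: v_2(33/112) = -4. Step 2 — apply |x|_p = p^{-v_p(x)} = 2^{4} = 16.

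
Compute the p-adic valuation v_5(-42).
v_5(-42) = 0

v_5(n) is the largest exponent k such that 5^k divides n. Factor out: -42 = -5^0 · 42. (Sign doesn't affect v_p.) So v_5(-42) = 0.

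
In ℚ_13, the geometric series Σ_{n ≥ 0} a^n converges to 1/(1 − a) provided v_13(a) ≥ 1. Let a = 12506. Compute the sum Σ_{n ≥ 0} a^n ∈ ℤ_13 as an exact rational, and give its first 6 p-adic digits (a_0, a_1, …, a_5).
Σ a^n = 1/(1 − a) = -1/12505;  first 6 digits = (1, 0, 9, 5, 3, 5)

v_13(a) = 2 ≥ 1, so the series converges in ℤ_13 to 1/(1 − a) = 1/(1 − 12506) = -1/12505. Expand this rational in ℤ_13: compute digits iteratively via d_i = x_i mod 13, x_{i+1} = (x_i − d_i)/13. The first 6 digits are (1, 0, 9, 5, 3, 5).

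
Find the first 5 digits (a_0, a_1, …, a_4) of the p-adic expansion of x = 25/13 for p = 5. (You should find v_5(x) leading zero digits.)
(a_0, …, a_4) = (0, 0, 2, 0, 3)

v_5(25/13) = 2, so a_0 = ... = a_1 = 0. Factor out: x = 5^2 · u with u = 1/13 a unit in ℤ_5. Expand u iteratively via a_{v+i} = u_i mod 5, u_{i+1} = (u_i − a_{v+i})/5:
  u_0 = 1/13;  a_2 = 2;  u_1 = (u_0 − 2)/5 = -5/13
  u_1 = -5/13;  a_3 = 0;  u_2 = (u_1 − 0)/5 = -1/13
  u_2 = -1/13;  a_4 = 3;  u_3 = (u_2 − 3)/5 = -8/13
Digits: (0, 0, 2, 0, 3).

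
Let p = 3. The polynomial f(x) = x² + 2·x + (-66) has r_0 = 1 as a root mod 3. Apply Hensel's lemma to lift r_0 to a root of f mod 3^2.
r_1 = 1 (mod 9)

Hensel: r_{i+1} = r_i − f(r_i)·(f′(r_i))^{-1} mod 3^{i+2}, f′(x) = 2x + 2. Iterate:
  r_0 = 1 (mod 3)
  r_1 = 1 (mod 9)
Final: r = 1 satisfies f(r) ≡ 0 mod 3^2.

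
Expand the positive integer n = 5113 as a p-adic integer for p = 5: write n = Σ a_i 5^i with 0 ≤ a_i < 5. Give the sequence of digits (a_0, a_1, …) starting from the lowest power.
(a_0, a_1, …) = (3, 2, 4, 0, 3, 1)

Repeated division by 5 gives the digits low-to-high: 5113 = 3 + 2·5^1 + 4·5^2 + 3·5^4 + 1·5^5. Digit sequence: (3, 2, 4, 0, 3, 1).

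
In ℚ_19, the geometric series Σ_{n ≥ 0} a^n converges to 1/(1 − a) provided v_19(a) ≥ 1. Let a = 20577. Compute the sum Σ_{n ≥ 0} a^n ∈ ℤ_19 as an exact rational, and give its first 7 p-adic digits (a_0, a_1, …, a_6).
Σ a^n = 1/(1 − a) = -1/20576;  first 7 digits = (1, 0, 0, 3, 0, 0, 9)

v_19(a) = 3 ≥ 1, so the series converges in ℤ_19 to 1/(1 − a) = 1/(1 − 20577) = -1/20576. Expand this rational in ℤ_19: compute digits iteratively via d_i = x_i mod 19, x_{i+1} = (x_i − d_i)/19. The first 7 digits are (1, 0, 0, 3, 0, 0, 9).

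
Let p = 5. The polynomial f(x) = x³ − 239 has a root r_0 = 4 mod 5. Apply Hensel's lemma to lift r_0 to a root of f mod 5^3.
r_2 = 104 (mod 125)

Hensel: r_{i+1} = r_i − f(r_i)/f′(r_i) mod 5^{i+2}, where f′(x) = 3x². Iterate:
  r_0 = 4 (mod 5)
  r_1 = 4 (mod 25)
  r_2 = 104 (mod 125)
Final: r = 104 with f(r) ≡ 0 mod 5^3.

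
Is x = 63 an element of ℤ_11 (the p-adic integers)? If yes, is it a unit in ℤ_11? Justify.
x ∈ ℤ_11^× (unit); v_11(x) = 0

ℤ_11 = {x ∈ ℚ_11 : v_11(x) ≥ 0} and ℤ_11^× = {x ∈ ℤ_11 : v_11(x) = 0}. Here v_11(63) = v_11(num) − v_11(den) = 0; compare against these criteria.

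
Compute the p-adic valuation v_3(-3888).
v_3(-3888) = 5

v_3(n) is the largest exponent k such that 3^k divides n. Factor out: -3888 = -3^5 · 16. (Sign doesn't affect v_p.) So v_3(-3888) = 5.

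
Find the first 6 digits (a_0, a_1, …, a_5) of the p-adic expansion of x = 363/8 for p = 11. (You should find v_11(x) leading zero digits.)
(a_0, …, a_5) = (0, 0, 10, 6, 9, 6)

v_11(363/8) = 2, so a_0 = ... = a_1 = 0. Factor out: x = 11^2 · u with u = 3/8 a unit in ℤ_11. Expand u iteratively via a_{v+i} = u_i mod 11, u_{i+1} = (u_i − a_{v+i})/11:
  u_0 = 3/8;  a_2 = 10;  u_1 = (u_0 − 10)/11 = -7/8
  u_1 = -7/8;  a_3 = 6;  u_2 = (u_1 − 6)/11 = -5/8
  u_2 = -5/8;  a_4 = 9;  u_3 = (u_2 − 9)/11 = -7/8
  u_3 = -7/8;  a_5 = 6;  u_4 = (u_3 − 6)/11 = -5/8
Digits: (0, 0, 10, 6, 9, 6).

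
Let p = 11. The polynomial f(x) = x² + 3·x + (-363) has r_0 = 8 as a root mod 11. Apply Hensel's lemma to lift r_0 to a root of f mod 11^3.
r_2 = 1207 (mod 1331)

Hensel: r_{i+1} = r_i − f(r_i)·(f′(r_i))^{-1} mod 11^{i+2}, f′(x) = 2x + 3. Iterate:
  r_0 = 8 (mod 11)
  r_1 = 118 (mod 121)
  r_2 = 1207 (mod 1331)
Final: r = 1207 satisfies f(r) ≡ 0 mod 11^3.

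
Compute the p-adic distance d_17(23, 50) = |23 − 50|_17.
d_17(23, 50) = 1

Step 1 — x − y = 23 − 50 = -27. Step 2 — v_17(-27) = 0 (factor: -27 = −(17^0 · 27); the sign does not affect v_p). Step 3 — |x − y|_17 = 17^{0} = 1.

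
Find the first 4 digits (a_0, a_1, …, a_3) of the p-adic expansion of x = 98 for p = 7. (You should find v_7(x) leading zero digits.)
(a_0, …, a_3) = (0, 0, 2, 0)

v_7(98) = 2, so a_0 = ... = a_1 = 0. Factor out: x = 7^2 · u with u = 2 a unit in ℤ_7. Expand u iteratively via a_{v+i} = u_i mod 7, u_{i+1} = (u_i − a_{v+i})/7:
  u_0 = 2;  a_2 = 2;  u_1 = (u_0 − 2)/7 = 0
  u_1 = 0;  a_3 = 0;  u_2 = (u_1 − 0)/7 = 0
Digits: (0, 0, 2, 0).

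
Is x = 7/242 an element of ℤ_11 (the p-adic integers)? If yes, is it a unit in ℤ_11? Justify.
x ∉ ℤ_11 (v_11(x) = -2 < 0)

ℤ_11 = {x ∈ ℚ_11 : v_11(x) ≥ 0} and ℤ_11^× = {x ∈ ℤ_11 : v_11(x) = 0}. Here v_11(7/242) = v_11(num) − v_11(den) = -2; compare against these criteria.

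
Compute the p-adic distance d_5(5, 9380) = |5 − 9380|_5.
d_5(5, 9380) = 1/3125

Step 1 — x − y = 5 − 9380 = -9375. Step 2 — v_5(-9375) = 5 (factor: -9375 = −(5^5 · 3); the sign does not affect v_p). Step 3 — |x − y|_5 = 5^{-5} = 1/3125.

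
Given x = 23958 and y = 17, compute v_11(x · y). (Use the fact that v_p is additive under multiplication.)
v_11(407286) = 3

v_p(x) = 3 (factor: 23958 = 11^3 · 18); v_p(y) = 0 (factor: 17 = 11^0 · 17). Additivity: v_p(xy) = v_p(x) + v_p(y) = 3 + 0 = 3. (Direct check: xy = 407286 = 11^3 · (306).)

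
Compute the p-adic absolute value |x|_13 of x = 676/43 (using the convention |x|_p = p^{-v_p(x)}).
|676/43|_13 = 1/169

Step 1 — compute v_13(x) by factoring powers of 13 out of the numerator and denominator: v_13(676/43) = 2. Step 2 — apply |x|_p = p^{-v_p(x)} = 13^{-2} = 1/169.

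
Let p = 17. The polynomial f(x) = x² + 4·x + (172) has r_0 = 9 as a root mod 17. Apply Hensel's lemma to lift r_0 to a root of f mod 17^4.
r_3 = 56942 (mod 83521)

Hensel: r_{i+1} = r_i − f(r_i)·(f′(r_i))^{-1} mod 17^{i+2}, f′(x) = 2x + 4. Iterate:
  r_0 = 9 (mod 17)
  r_1 = 9 (mod 289)
  r_2 = 2899 (mod 4913)
  r_3 = 56942 (mod 83521)
Final: r = 56942 satisfies f(r) ≡ 0 mod 17^4.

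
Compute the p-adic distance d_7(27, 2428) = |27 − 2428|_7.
d_7(27, 2428) = 1/2401

Step 1 — x − y = 27 − 2428 = -2401. Step 2 — v_7(-2401) = 4 (factor: -2401 = −(7^4 · 1); the sign does not affect v_p). Step 3 — |x − y|_7 = 7^{-4} = 1/2401.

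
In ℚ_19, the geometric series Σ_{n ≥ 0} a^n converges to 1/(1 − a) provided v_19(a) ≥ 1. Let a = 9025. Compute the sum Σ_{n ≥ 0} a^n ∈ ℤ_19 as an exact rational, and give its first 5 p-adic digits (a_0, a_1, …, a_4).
Σ a^n = 1/(1 − a) = -1/9024;  first 5 digits = (1, 0, 6, 1, 17)

v_19(a) = 2 ≥ 1, so the series converges in ℤ_19 to 1/(1 − a) = 1/(1 − 9025) = -1/9024. Expand this rational in ℤ_19: compute digits iteratively via d_i = x_i mod 19, x_{i+1} = (x_i − d_i)/19. The first 5 digits are (1, 0, 6, 1, 17).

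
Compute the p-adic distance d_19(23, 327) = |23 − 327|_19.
d_19(23, 327) = 1/19

Step 1 — x − y = 23 − 327 = -304. Step 2 — v_19(-304) = 1 (factor: -304 = −(19^1 · 16); the sign does not affect v_p). Step 3 — |x − y|_19 = 19^{-1} = 1/19.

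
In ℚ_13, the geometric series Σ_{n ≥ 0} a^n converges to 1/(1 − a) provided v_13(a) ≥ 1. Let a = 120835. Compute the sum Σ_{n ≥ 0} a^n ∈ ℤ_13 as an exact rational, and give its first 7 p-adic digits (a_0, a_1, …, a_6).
Σ a^n = 1/(1 − a) = -1/120834;  first 7 digits = (1, 0, 0, 3, 4, 0, 9)

v_13(a) = 3 ≥ 1, so the series converges in ℤ_13 to 1/(1 − a) = 1/(1 − 120835) = -1/120834. Expand this rational in ℤ_13: compute digits iteratively via d_i = x_i mod 13, x_{i+1} = (x_i − d_i)/13. The first 7 digits are (1, 0, 0, 3, 4, 0, 9).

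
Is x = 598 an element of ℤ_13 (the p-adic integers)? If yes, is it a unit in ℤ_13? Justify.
x ∈ ℤ_13 but not a unit; v_13(x) = 1 > 0

ℤ_13 = {x ∈ ℚ_13 : v_13(x) ≥ 0} and ℤ_13^× = {x ∈ ℤ_13 : v_13(x) = 0}. Here v_13(598) = v_13(num) − v_13(den) = 1; compare against these criteria.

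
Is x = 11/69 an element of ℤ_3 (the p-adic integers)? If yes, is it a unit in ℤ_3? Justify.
x ∉ ℤ_3 (v_3(x) = -1 < 0)

ℤ_3 = {x ∈ ℚ_3 : v_3(x) ≥ 0} and ℤ_3^× = {x ∈ ℤ_3 : v_3(x) = 0}. Here v_3(11/69) = v_3(num) − v_3(den) = -1; compare against these criteria.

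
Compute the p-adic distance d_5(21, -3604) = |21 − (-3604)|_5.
d_5(21, -3604) = 1/125

Step 1 — x − y = 21 − (-3604) = 3625. Step 2 — v_5(3625) = 3 (factor: 3625 = (5^3 · 29); the sign does not affect v_p). Step 3 — |x − y|_5 = 5^{-3} = 1/125.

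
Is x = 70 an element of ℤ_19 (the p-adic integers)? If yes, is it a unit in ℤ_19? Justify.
x ∈ ℤ_19^× (unit); v_19(x) = 0

ℤ_19 = {x ∈ ℚ_19 : v_19(x) ≥ 0} and ℤ_19^× = {x ∈ ℤ_19 : v_19(x) = 0}. Here v_19(70) = v_19(num) − v_19(den) = 0; compare against these criteria.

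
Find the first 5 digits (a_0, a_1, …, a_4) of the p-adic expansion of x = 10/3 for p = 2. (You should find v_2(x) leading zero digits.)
(a_0, …, a_4) = (0, 1, 1, 1, 0)

v_2(10/3) = 1, so a_0 = ... = a_0 = 0. Factor out: x = 2^1 · u with u = 5/3 a unit in ℤ_2. Expand u iteratively via a_{v+i} = u_i mod 2, u_{i+1} = (u_i − a_{v+i})/2:
  u_0 = 5/3;  a_1 = 1;  u_1 = (u_0 − 1)/2 = 1/3
  u_1 = 1/3;  a_2 = 1;  u_2 = (u_1 − 1)/2 = -1/3
  u_2 = -1/3;  a_3 = 1;  u_3 = (u_2 − 1)/2 = -2/3
  u_3 = -2/3;  a_4 = 0;  u_4 = (u_3 − 0)/2 = -1/3
Digits: (0, 1, 1, 1, 0).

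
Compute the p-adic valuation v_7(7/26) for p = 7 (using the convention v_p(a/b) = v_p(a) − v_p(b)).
v_7(7/26) = 1

Factor powers of 7 from the numerator and denominator of the reduced fraction: 7 = 7^1 · 1 and 26 = 7^0 · 26. Apply v_p(a/b) = v_p(a) − v_p(b): v_7(7/26) = 1 − 0 = 1.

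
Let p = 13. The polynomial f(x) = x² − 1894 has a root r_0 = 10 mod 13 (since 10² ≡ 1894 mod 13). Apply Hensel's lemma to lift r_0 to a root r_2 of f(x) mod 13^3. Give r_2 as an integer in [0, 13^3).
r_2 = 1232 (mod 2197)

Hensel's recurrence: r_{i+1} = r_i − f(r_i)·(f′(r_i))^{-1} mod 13^{i+2}, with f′(x) = 2x. Iterate:
  r_0 = 10 (mod 13)
  r_1 = 49 (mod 169)
  r_2 = 1232 (mod 2197)
Final: r_2 = 1232, and one checks f(r_2) ≡ 0 mod 13^3.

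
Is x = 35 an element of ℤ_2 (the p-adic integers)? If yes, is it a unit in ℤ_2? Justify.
x ∈ ℤ_2^× (unit); v_2(x) = 0

ℤ_2 = {x ∈ ℚ_2 : v_2(x) ≥ 0} and ℤ_2^× = {x ∈ ℤ_2 : v_2(x) = 0}. Here v_2(35) = v_2(num) − v_2(den) = 0; compare against these criteria.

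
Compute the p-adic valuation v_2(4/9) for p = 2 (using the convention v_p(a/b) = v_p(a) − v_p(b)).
v_2(4/9) = 2

Factor powers of 2 from the numerator and denominator of the reduced fraction: 4 = 2^2 · 1 and 9 = 2^0 · 9. Apply v_p(a/b) = v_p(a) − v_p(b): v_2(4/9) = 2 − 0 = 2.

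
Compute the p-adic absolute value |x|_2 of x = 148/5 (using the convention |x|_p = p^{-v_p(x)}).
|148/5|_2 = 1/4

Step 1 — compute v_2(x) by factoring powers of 2 out of the numerator and denominator: v_2(148/5) = 2. Step 2 — apply |x|_p = p^{-v_p(x)} = 2^{-2} = 1/4.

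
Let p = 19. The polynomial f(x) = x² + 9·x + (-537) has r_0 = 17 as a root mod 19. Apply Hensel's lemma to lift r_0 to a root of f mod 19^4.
r_3 = 91730 (mod 130321)

Hensel: r_{i+1} = r_i − f(r_i)·(f′(r_i))^{-1} mod 19^{i+2}, f′(x) = 2x + 9. Iterate:
  r_0 = 17 (mod 19)
  r_1 = 36 (mod 361)
  r_2 = 2563 (mod 6859)
  r_3 = 91730 (mod 130321)
Final: r = 91730 satisfies f(r) ≡ 0 mod 19^4.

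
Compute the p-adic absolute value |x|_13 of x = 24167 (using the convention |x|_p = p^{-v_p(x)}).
|24167|_13 = 1/2197

Step 1 — compute v_13(x) by factoring powers of 13 out of the numerator and denominator: v_13(24167) = 3. Step 2 — apply |x|_p = p^{-v_p(x)} = 13^{-3} = 1/2197.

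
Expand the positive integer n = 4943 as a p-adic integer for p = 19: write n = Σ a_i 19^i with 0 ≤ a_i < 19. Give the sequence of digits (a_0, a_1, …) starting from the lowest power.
(a_0, a_1, …) = (3, 13, 13)

Repeated division by 19 gives the digits low-to-high: 4943 = 3 + 13·19^1 + 13·19^2. Digit sequence: (3, 13, 13).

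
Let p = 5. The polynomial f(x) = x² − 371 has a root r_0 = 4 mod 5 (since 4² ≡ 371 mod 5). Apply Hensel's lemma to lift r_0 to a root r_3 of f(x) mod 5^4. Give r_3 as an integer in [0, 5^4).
r_3 = 489 (mod 625)

Hensel's recurrence: r_{i+1} = r_i − f(r_i)·(f′(r_i))^{-1} mod 5^{i+2}, with f′(x) = 2x. Iterate:
  r_0 = 4 (mod 5)
  r_1 = 14 (mod 25)
  r_2 = 114 (mod 125)
  r_3 = 489 (mod 625)
Final: r_3 = 489, and one checks f(r_3) ≡ 0 mod 5^4.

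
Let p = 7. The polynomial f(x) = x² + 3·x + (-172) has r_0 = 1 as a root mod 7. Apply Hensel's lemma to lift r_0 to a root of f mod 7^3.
r_2 = 64 (mod 343)

Hensel: r_{i+1} = r_i − f(r_i)·(f′(r_i))^{-1} mod 7^{i+2}, f′(x) = 2x + 3. Iterate:
  r_0 = 1 (mod 7)
  r_1 = 15 (mod 49)
  r_2 = 64 (mod 343)
Final: r = 64 satisfies f(r) ≡ 0 mod 7^3.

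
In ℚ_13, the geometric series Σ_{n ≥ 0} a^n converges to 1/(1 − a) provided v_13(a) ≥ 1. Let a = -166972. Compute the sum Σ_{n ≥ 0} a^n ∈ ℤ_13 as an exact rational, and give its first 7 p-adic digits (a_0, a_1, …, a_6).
Σ a^n = 1/(1 − a) = 1/166973;  first 7 digits = (1, 0, 0, 2, 7, 12, 3)

v_13(a) = 3 ≥ 1, so the series converges in ℤ_13 to 1/(1 − a) = 1/(1 − (-166972)) = 1/166973. Expand this rational in ℤ_13: compute digits iteratively via d_i = x_i mod 13, x_{i+1} = (x_i − d_i)/13. The first 7 digits are (1, 0, 0, 2, 7, 12, 3).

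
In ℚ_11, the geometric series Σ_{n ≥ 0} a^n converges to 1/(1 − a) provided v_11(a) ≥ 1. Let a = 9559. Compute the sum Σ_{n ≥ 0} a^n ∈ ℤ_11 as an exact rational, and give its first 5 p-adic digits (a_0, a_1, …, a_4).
Σ a^n = 1/(1 − a) = -1/9558;  first 5 digits = (1, 0, 2, 7, 4)

v_11(a) = 2 ≥ 1, so the series converges in ℤ_11 to 1/(1 − a) = 1/(1 − 9559) = -1/9558. Expand this rational in ℤ_11: compute digits iteratively via d_i = x_i mod 11, x_{i+1} = (x_i − d_i)/11. The first 5 digits are (1, 0, 2, 7, 4).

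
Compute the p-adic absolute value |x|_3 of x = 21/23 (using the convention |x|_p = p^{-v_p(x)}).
|21/23|_3 = 1/3

Step 1 — compute v_3(x) by factoring powers of 3 out of the numerator and denominator: v_3(21/23) = 1. Step 2 — apply |x|_p = p^{-v_p(x)} = 3^{-1} = 1/3.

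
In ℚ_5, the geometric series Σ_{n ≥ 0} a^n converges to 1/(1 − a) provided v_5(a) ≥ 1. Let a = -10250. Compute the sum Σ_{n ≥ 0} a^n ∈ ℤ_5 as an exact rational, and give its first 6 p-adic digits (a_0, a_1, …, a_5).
Σ a^n = 1/(1 − a) = 1/10251;  first 6 digits = (1, 0, 0, 3, 3, 1)

v_5(a) = 3 ≥ 1, so the series converges in ℤ_5 to 1/(1 − a) = 1/(1 − (-10250)) = 1/10251. Expand this rational in ℤ_5: compute digits iteratively via d_i = x_i mod 5, x_{i+1} = (x_i − d_i)/5. The first 6 digits are (1, 0, 0, 3, 3, 1).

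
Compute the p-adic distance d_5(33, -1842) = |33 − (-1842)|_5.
d_5(33, -1842) = 1/625

Step 1 — x − y = 33 − (-1842) = 1875. Step 2 — v_5(1875) = 4 (factor: 1875 = (5^4 · 3); the sign does not affect v_p). Step 3 — |x − y|_5 = 5^{-4} = 1/625.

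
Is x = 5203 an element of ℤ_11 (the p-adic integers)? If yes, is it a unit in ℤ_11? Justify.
x ∈ ℤ_11 but not a unit; v_11(x) = 2 > 0

ℤ_11 = {x ∈ ℚ_11 : v_11(x) ≥ 0} and ℤ_11^× = {x ∈ ℤ_11 : v_11(x) = 0}. Here v_11(5203) = v_11(num) − v_11(den) = 2; compare against these criteria.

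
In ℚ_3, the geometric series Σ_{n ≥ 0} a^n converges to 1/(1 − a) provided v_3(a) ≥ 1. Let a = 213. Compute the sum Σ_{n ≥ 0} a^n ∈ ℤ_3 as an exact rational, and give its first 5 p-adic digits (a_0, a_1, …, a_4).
Σ a^n = 1/(1 − a) = -1/212;  first 5 digits = (1, 2, 0, 1, 2)

v_3(a) = 1 ≥ 1, so the series converges in ℤ_3 to 1/(1 − a) = 1/(1 − 213) = -1/212. Expand this rational in ℤ_3: compute digits iteratively via d_i = x_i mod 3, x_{i+1} = (x_i − d_i)/3. The first 5 digits are (1, 2, 0, 1, 2).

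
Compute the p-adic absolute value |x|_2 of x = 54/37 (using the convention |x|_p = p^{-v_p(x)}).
|54/37|_2 = 1/2

Step 1 — compute v_2(x) by factoring powers of 2 out of the numerator and denominator: v_2(54/37) = 1. Step 2 — apply |x|_p = p^{-v_p(x)} = 2^{-1} = 1/2.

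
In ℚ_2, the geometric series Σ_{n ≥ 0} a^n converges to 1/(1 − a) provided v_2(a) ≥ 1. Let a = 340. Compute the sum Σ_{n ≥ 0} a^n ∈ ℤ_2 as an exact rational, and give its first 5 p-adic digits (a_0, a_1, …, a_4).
Σ a^n = 1/(1 − a) = -1/339;  first 5 digits = (1, 0, 1, 0, 0)

v_2(a) = 2 ≥ 1, so the series converges in ℤ_2 to 1/(1 − a) = 1/(1 − 340) = -1/339. Expand this rational in ℤ_2: compute digits iteratively via d_i = x_i mod 2, x_{i+1} = (x_i − d_i)/2. The first 5 digits are (1, 0, 1, 0, 0).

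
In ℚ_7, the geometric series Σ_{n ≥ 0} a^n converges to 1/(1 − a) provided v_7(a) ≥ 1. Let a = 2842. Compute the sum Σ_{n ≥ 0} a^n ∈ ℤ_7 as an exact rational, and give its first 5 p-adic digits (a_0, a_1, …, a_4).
Σ a^n = 1/(1 − a) = -1/2841;  first 5 digits = (1, 0, 2, 1, 5)

v_7(a) = 2 ≥ 1, so the series converges in ℤ_7 to 1/(1 − a) = 1/(1 − 2842) = -1/2841. Expand this rational in ℤ_7: compute digits iteratively via d_i = x_i mod 7, x_{i+1} = (x_i − d_i)/7. The first 5 digits are (1, 0, 2, 1, 5).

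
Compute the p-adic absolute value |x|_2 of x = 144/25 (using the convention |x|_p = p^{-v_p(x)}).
|144/25|_2 = 1/16

Step 1 — compute v_2(x) by factoring powers of 2 out of the numerator and denominator: v_2(144/25) = 4. Step 2 — apply |x|_p = p^{-v_p(x)} = 2^{-4} = 1/16.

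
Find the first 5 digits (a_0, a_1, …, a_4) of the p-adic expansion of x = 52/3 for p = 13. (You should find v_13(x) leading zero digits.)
(a_0, …, a_4) = (0, 10, 8, 8, 8)

v_13(52/3) = 1, so a_0 = ... = a_0 = 0. Factor out: x = 13^1 · u with u = 4/3 a unit in ℤ_13. Expand u iteratively via a_{v+i} = u_i mod 13, u_{i+1} = (u_i − a_{v+i})/13:
  u_0 = 4/3;  a_1 = 10;  u_1 = (u_0 − 10)/13 = -2/3
  u_1 = -2/3;  a_2 = 8;  u_2 = (u_1 − 8)/13 = -2/3
  u_2 = -2/3;  a_3 = 8;  u_3 = (u_2 − 8)/13 = -2/3
  u_3 = -2/3;  a_4 = 8;  u_4 = (u_3 − 8)/13 = -2/3
Digits: (0, 10, 8, 8, 8).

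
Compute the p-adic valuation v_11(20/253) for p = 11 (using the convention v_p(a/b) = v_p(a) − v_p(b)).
v_11(20/253) = -1

Factor powers of 11 from the numerator and denominator of the reduced fraction: 20 = 11^0 · 20 and 253 = 11^1 · 23. Apply v_p(a/b) = v_p(a) − v_p(b): v_11(20/253) = 0 − 1 = -1.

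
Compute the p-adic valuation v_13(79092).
v_13(79092) = 3

v_13(n) is the largest exponent k such that 13^k divides n. Factor out: 79092 = 13^3 · 36. (Sign doesn't affect v_p.) So v_13(79092) = 3.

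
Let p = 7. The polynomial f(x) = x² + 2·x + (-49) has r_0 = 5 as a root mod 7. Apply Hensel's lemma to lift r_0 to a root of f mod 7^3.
r_2 = 145 (mod 343)

Hensel: r_{i+1} = r_i − f(r_i)·(f′(r_i))^{-1} mod 7^{i+2}, f′(x) = 2x + 2. Iterate:
  r_0 = 5 (mod 7)
  r_1 = 47 (mod 49)
  r_2 = 145 (mod 343)
Final: r = 145 satisfies f(r) ≡ 0 mod 7^3.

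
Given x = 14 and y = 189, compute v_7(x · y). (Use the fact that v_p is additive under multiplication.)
v_7(2646) = 2

v_p(x) = 1 (factor: 14 = 7^1 · 2); v_p(y) = 1 (factor: 189 = 7^1 · 27). Additivity: v_p(xy) = v_p(x) + v_p(y) = 1 + 1 = 2. (Direct check: xy = 2646 = 7^2 · (54).)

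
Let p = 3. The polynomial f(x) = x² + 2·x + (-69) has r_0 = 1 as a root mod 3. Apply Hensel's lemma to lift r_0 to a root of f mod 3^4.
r_3 = 49 (mod 81)

Hensel: r_{i+1} = r_i − f(r_i)·(f′(r_i))^{-1} mod 3^{i+2}, f′(x) = 2x + 2. Iterate:
  r_0 = 1 (mod 3)
  r_1 = 4 (mod 9)
  r_2 = 22 (mod 27)
  r_3 = 49 (mod 81)
Final: r = 49 satisfies f(r) ≡ 0 mod 3^4.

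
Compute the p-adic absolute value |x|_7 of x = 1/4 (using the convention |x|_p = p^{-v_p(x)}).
|1/4|_7 = 1

Step 1 — compute v_7(x) by factoring powers of 7 out of the numerator and denominator: v_7(1/4) = 0. Step 2 — apply |x|_p = p^{-v_p(x)} = 7^{0} = 1.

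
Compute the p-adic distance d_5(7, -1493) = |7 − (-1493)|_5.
d_5(7, -1493) = 1/125

Step 1 — x − y = 7 − (-1493) = 1500. Step 2 — v_5(1500) = 3 (factor: 1500 = (5^3 · 12); the sign does not affect v_p). Step 3 — |x − y|_5 = 5^{-3} = 1/125.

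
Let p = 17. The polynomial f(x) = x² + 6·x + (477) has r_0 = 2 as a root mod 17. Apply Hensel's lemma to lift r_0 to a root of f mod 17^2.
r_1 = 155 (mod 289)

Hensel: r_{i+1} = r_i − f(r_i)·(f′(r_i))^{-1} mod 17^{i+2}, f′(x) = 2x + 6. Iterate:
  r_0 = 2 (mod 17)
  r_1 = 155 (mod 289)
Final: r = 155 satisfies f(r) ≡ 0 mod 17^2.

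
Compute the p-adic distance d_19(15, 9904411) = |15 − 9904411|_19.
d_19(15, 9904411) = 1/2476099

Step 1 — x − y = 15 − 9904411 = -9904396. Step 2 — v_19(-9904396) = 5 (factor: -9904396 = −(19^5 · 4); the sign does not affect v_p). Step 3 — |x − y|_19 = 19^{-5} = 1/2476099.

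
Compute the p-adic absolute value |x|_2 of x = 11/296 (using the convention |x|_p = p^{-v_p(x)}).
|11/296|_2 = 8

Step 1 — compute v_2(x) by factoring powers of 2 out of the numerator and denominator: v_2(11/296) = -3. Step 2 — apply |x|_p = p^{-v_p(x)} = 2^{3} = 8.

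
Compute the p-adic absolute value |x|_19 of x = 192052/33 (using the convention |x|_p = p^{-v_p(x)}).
|192052/33|_19 = 1/6859

Step 1 — compute v_19(x) by factoring powers of 19 out of the numerator and denominator: v_19(192052/33) = 3. Step 2 — apply |x|_p = p^{-v_p(x)} = 19^{-3} = 1/6859.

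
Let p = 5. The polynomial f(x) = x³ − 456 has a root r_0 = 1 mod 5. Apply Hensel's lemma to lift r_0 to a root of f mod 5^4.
r_3 = 136 (mod 625)

Hensel: r_{i+1} = r_i − f(r_i)/f′(r_i) mod 5^{i+2}, where f′(x) = 3x². Iterate:
  r_0 = 1 (mod 5)
  r_1 = 11 (mod 25)
  r_2 = 11 (mod 125)
  r_3 = 136 (mod 625)
Final: r = 136 with f(r) ≡ 0 mod 5^4.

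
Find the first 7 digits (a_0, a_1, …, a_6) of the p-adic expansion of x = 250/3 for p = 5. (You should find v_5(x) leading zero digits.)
(a_0, …, a_6) = (0, 0, 0, 4, 1, 3, 1)

v_5(250/3) = 3, so a_0 = ... = a_2 = 0. Factor out: x = 5^3 · u with u = 2/3 a unit in ℤ_5. Expand u iteratively via a_{v+i} = u_i mod 5, u_{i+1} = (u_i − a_{v+i})/5:
  u_0 = 2/3;  a_3 = 4;  u_1 = (u_0 − 4)/5 = -2/3
  u_1 = -2/3;  a_4 = 1;  u_2 = (u_1 − 1)/5 = -1/3
  u_2 = -1/3;  a_5 = 3;  u_3 = (u_2 − 3)/5 = -2/3
  u_3 = -2/3;  a_6 = 1;  u_4 = (u_3 − 1)/5 = -1/3
Digits: (0, 0, 0, 4, 1, 3, 1).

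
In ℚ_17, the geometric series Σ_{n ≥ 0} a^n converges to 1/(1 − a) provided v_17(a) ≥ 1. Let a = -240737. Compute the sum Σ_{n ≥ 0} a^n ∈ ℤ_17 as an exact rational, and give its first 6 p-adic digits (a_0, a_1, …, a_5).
Σ a^n = 1/(1 − a) = 1/240738;  first 6 digits = (1, 0, 0, 2, 14, 16)

v_17(a) = 3 ≥ 1, so the series converges in ℤ_17 to 1/(1 − a) = 1/(1 − (-240737)) = 1/240738. Expand this rational in ℤ_17: compute digits iteratively via d_i = x_i mod 17, x_{i+1} = (x_i − d_i)/17. The first 6 digits are (1, 0, 0, 2, 14, 16).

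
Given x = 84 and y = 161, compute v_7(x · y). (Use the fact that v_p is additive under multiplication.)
v_7(13524) = 2

v_p(x) = 1 (factor: 84 = 7^1 · 12); v_p(y) = 1 (factor: 161 = 7^1 · 23). Additivity: v_p(xy) = v_p(x) + v_p(y) = 1 + 1 = 2. (Direct check: xy = 13524 = 7^2 · (276).)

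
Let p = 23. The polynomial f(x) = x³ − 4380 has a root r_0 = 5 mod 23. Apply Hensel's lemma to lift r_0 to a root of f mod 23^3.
r_2 = 4858 (mod 12167)

Hensel: r_{i+1} = r_i − f(r_i)/f′(r_i) mod 23^{i+2}, where f′(x) = 3x². Iterate:
  r_0 = 5 (mod 23)
  r_1 = 97 (mod 529)
  r_2 = 4858 (mod 12167)
Final: r = 4858 with f(r) ≡ 0 mod 23^3.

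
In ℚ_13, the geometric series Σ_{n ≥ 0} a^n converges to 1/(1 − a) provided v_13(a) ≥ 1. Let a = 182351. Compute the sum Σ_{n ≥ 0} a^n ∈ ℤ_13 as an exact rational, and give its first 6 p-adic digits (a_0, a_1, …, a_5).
Σ a^n = 1/(1 − a) = -1/182350;  first 6 digits = (1, 0, 0, 5, 6, 0)

v_13(a) = 3 ≥ 1, so the series converges in ℤ_13 to 1/(1 − a) = 1/(1 − 182351) = -1/182350. Expand this rational in ℤ_13: compute digits iteratively via d_i = x_i mod 13, x_{i+1} = (x_i − d_i)/13. The first 6 digits are (1, 0, 0, 5, 6, 0).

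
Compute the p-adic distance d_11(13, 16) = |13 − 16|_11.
d_11(13, 16) = 1

Step 1 — x − y = 13 − 16 = -3. Step 2 — v_11(-3) = 0 (factor: -3 = −(11^0 · 3); the sign does not affect v_p). Step 3 — |x − y|_11 = 11^{0} = 1.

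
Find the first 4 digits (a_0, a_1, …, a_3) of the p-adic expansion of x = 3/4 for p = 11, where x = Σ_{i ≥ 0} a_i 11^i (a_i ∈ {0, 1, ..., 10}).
(a_0, …, a_3) = (9, 2, 8, 2)

v_11(3/4) = 0 (numerator and denominator both coprime to 11), so x ∈ ℤ_11^×. Compute digits iteratively via a_i = x_i mod 11, x_{i+1} = (x_i − a_i)/11, with x_0 = x:
  x_0 = 3/4;  a_0 = 9;  x_1 = (x_0 − 9)/11 = -3/4
  x_1 = -3/4;  a_1 = 2;  x_2 = (x_1 − 2)/11 = -1/4
  x_2 = -1/4;  a_2 = 8;  x_3 = (x_2 − 8)/11 = -3/4
  x_3 = -3/4;  a_3 = 2;  x_4 = (x_3 − 2)/11 = -1/4
Digits: (9, 2, 8, 2).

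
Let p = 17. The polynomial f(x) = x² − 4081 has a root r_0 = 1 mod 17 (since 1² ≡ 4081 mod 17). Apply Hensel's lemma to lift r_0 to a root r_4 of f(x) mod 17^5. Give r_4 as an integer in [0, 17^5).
r_4 = 1055735 (mod 1419857)

Hensel's recurrence: r_{i+1} = r_i − f(r_i)·(f′(r_i))^{-1} mod 17^{i+2}, with f′(x) = 2x. Iterate:
  r_0 = 1 (mod 17)
  r_1 = 18 (mod 289)
  r_2 = 4353 (mod 4913)
  r_3 = 53483 (mod 83521)
  r_4 = 1055735 (mod 1419857)
Final: r_4 = 1055735, and one checks f(r_4) ≡ 0 mod 17^5.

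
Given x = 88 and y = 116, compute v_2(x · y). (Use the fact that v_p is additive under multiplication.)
v_2(10208) = 5

v_p(x) = 3 (factor: 88 = 2^3 · 11); v_p(y) = 2 (factor: 116 = 2^2 · 29). Additivity: v_p(xy) = v_p(x) + v_p(y) = 3 + 2 = 5. (Direct check: xy = 10208 = 2^5 · (319).)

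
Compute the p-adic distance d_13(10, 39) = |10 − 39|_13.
d_13(10, 39) = 1

Step 1 — x − y = 10 − 39 = -29. Step 2 — v_13(-29) = 0 (factor: -29 = −(13^0 · 29); the sign does not affect v_p). Step 3 — |x − y|_13 = 13^{0} = 1.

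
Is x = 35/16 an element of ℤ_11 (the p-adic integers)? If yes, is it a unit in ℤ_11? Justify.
x ∈ ℤ_11^× (unit); v_11(x) = 0

ℤ_11 = {x ∈ ℚ_11 : v_11(x) ≥ 0} and ℤ_11^× = {x ∈ ℤ_11 : v_11(x) = 0}. Here v_11(35/16) = v_11(num) − v_11(den) = 0; compare against these criteria.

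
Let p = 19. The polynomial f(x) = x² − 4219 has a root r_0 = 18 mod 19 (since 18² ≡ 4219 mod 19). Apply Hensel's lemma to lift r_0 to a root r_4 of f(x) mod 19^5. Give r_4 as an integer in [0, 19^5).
r_4 = 1141538 (mod 2476099)

Hensel's recurrence: r_{i+1} = r_i − f(r_i)·(f′(r_i))^{-1} mod 19^{i+2}, with f′(x) = 2x. Iterate:
  r_0 = 18 (mod 19)
  r_1 = 56 (mod 361)
  r_2 = 2944 (mod 6859)
  r_3 = 98970 (mod 130321)
  r_4 = 1141538 (mod 2476099)
Final: r_4 = 1141538, and one checks f(r_4) ≡ 0 mod 19^5.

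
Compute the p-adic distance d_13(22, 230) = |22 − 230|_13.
d_13(22, 230) = 1/13

Step 1 — x − y = 22 − 230 = -208. Step 2 — v_13(-208) = 1 (factor: -208 = −(13^1 · 16); the sign does not affect v_p). Step 3 — |x − y|_13 = 13^{-1} = 1/13.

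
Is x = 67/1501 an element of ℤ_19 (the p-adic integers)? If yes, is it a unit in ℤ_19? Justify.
x ∉ ℤ_19 (v_19(x) = -1 < 0)

ℤ_19 = {x ∈ ℚ_19 : v_19(x) ≥ 0} and ℤ_19^× = {x ∈ ℤ_19 : v_19(x) = 0}. Here v_19(67/1501) = v_19(num) − v_19(den) = -1; compare against these criteria.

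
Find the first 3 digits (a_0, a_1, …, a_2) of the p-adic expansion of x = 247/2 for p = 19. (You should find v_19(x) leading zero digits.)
(a_0, …, a_2) = (0, 16, 9)

v_19(247/2) = 1, so a_0 = ... = a_0 = 0. Factor out: x = 19^1 · u with u = 13/2 a unit in ℤ_19. Expand u iteratively via a_{v+i} = u_i mod 19, u_{i+1} = (u_i − a_{v+i})/19:
  u_0 = 13/2;  a_1 = 16;  u_1 = (u_0 − 16)/19 = -1/2
  u_1 = -1/2;  a_2 = 9;  u_2 = (u_1 − 9)/19 = -1/2
Digits: (0, 16, 9).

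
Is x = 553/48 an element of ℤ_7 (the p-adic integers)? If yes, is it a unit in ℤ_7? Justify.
x ∈ ℤ_7 but not a unit; v_7(x) = 1 > 0

ℤ_7 = {x ∈ ℚ_7 : v_7(x) ≥ 0} and ℤ_7^× = {x ∈ ℤ_7 : v_7(x) = 0}. Here v_7(553/48) = v_7(num) − v_7(den) = 1; compare against these criteria.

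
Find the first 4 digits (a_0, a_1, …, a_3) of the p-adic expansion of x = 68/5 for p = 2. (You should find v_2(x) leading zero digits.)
(a_0, …, a_3) = (0, 0, 1, 0)

v_2(68/5) = 2, so a_0 = ... = a_1 = 0. Factor out: x = 2^2 · u with u = 17/5 a unit in ℤ_2. Expand u iteratively via a_{v+i} = u_i mod 2, u_{i+1} = (u_i − a_{v+i})/2:
  u_0 = 17/5;  a_2 = 1;  u_1 = (u_0 − 1)/2 = 6/5
  u_1 = 6/5;  a_3 = 0;  u_2 = (u_1 − 0)/2 = 3/5
Digits: (0, 0, 1, 0).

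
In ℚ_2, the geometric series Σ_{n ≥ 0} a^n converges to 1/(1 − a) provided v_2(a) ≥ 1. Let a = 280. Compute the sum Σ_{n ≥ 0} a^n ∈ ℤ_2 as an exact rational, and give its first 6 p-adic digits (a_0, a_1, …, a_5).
Σ a^n = 1/(1 − a) = -1/279;  first 6 digits = (1, 0, 0, 1, 1, 0)

v_2(a) = 3 ≥ 1, so the series converges in ℤ_2 to 1/(1 − a) = 1/(1 − 280) = -1/279. Expand this rational in ℤ_2: compute digits iteratively via d_i = x_i mod 2, x_{i+1} = (x_i − d_i)/2. The first 6 digits are (1, 0, 0, 1, 1, 0).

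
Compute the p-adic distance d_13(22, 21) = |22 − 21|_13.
d_13(22, 21) = 1

Step 1 — x − y = 22 − 21 = 1. Step 2 — v_13(1) = 0 (factor: 1 = (13^0 · 1); the sign does not affect v_p). Step 3 — |x − y|_13 = 13^{0} = 1.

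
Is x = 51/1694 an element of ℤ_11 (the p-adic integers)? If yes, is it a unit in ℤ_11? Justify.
x ∉ ℤ_11 (v_11(x) = -2 < 0)

ℤ_11 = {x ∈ ℚ_11 : v_11(x) ≥ 0} and ℤ_11^× = {x ∈ ℤ_11 : v_11(x) = 0}. Here v_11(51/1694) = v_11(num) − v_11(den) = -2; compare against these criteria.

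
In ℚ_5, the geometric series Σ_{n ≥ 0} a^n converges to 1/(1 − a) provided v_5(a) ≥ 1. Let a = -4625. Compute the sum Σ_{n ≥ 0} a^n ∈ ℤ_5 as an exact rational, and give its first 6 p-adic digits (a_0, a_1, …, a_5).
Σ a^n = 1/(1 − a) = 1/4626;  first 6 digits = (1, 0, 0, 3, 2, 3)

v_5(a) = 3 ≥ 1, so the series converges in ℤ_5 to 1/(1 − a) = 1/(1 − (-4625)) = 1/4626. Expand this rational in ℤ_5: compute digits iteratively via d_i = x_i mod 5, x_{i+1} = (x_i − d_i)/5. The first 6 digits are (1, 0, 0, 3, 2, 3).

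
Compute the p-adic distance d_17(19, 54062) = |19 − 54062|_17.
d_17(19, 54062) = 1/4913

Step 1 — x − y = 19 − 54062 = -54043. Step 2 — v_17(-54043) = 3 (factor: -54043 = −(17^3 · 11); the sign does not affect v_p). Step 3 — |x − y|_17 = 17^{-3} = 1/4913.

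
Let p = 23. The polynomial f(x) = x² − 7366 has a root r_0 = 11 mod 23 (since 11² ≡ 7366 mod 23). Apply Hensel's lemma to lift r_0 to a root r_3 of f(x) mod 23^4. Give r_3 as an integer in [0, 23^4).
r_3 = 131893 (mod 279841)

Hensel's recurrence: r_{i+1} = r_i − f(r_i)·(f′(r_i))^{-1} mod 23^{i+2}, with f′(x) = 2x. Iterate:
  r_0 = 11 (mod 23)
  r_1 = 172 (mod 529)
  r_2 = 10223 (mod 12167)
  r_3 = 131893 (mod 279841)
Final: r_3 = 131893, and one checks f(r_3) ≡ 0 mod 23^4.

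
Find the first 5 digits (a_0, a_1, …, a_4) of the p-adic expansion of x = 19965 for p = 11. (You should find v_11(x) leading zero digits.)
(a_0, …, a_4) = (0, 0, 0, 4, 1)

v_11(19965) = 3, so a_0 = ... = a_2 = 0. Factor out: x = 11^3 · u with u = 15 a unit in ℤ_11. Expand u iteratively via a_{v+i} = u_i mod 11, u_{i+1} = (u_i − a_{v+i})/11:
  u_0 = 15;  a_3 = 4;  u_1 = (u_0 − 4)/11 = 1
  u_1 = 1;  a_4 = 1;  u_2 = (u_1 − 1)/11 = 0
Digits: (0, 0, 0, 4, 1).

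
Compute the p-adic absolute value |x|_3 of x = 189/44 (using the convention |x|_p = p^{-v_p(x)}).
|189/44|_3 = 1/27

Step 1 — compute v_3(x) by factoring powers of 3 out of the numerator and denominator: v_3(189/44) = 3. Step 2 — apply |x|_p = p^{-v_p(x)} = 3^{-3} = 1/27.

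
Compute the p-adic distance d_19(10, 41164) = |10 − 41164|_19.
d_19(10, 41164) = 1/6859

Step 1 — x − y = 10 − 41164 = -41154. Step 2 — v_19(-41154) = 3 (factor: -41154 = −(19^3 · 6); the sign does not affect v_p). Step 3 — |x − y|_19 = 19^{-3} = 1/6859.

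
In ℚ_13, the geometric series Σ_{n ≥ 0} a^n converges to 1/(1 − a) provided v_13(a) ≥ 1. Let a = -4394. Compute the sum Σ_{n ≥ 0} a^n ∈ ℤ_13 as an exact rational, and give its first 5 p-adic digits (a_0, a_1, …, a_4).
Σ a^n = 1/(1 − a) = 1/4395;  first 5 digits = (1, 0, 0, 11, 12)

v_13(a) = 3 ≥ 1, so the series converges in ℤ_13 to 1/(1 − a) = 1/(1 − (-4394)) = 1/4395. Expand this rational in ℤ_13: compute digits iteratively via d_i = x_i mod 13, x_{i+1} = (x_i − d_i)/13. The first 5 digits are (1, 0, 0, 11, 12).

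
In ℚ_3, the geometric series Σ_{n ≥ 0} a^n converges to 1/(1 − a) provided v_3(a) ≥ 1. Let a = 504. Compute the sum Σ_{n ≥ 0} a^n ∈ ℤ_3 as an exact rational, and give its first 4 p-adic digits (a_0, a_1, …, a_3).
Σ a^n = 1/(1 − a) = -1/503;  first 4 digits = (1, 0, 2, 0)

v_3(a) = 2 ≥ 1, so the series converges in ℤ_3 to 1/(1 − a) = 1/(1 − 504) = -1/503. Expand this rational in ℤ_3: compute digits iteratively via d_i = x_i mod 3, x_{i+1} = (x_i − d_i)/3. The first 4 digits are (1, 0, 2, 0).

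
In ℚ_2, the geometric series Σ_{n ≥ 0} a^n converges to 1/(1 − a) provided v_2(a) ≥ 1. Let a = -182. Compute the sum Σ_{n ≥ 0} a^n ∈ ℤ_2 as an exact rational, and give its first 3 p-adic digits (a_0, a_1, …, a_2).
Σ a^n = 1/(1 − a) = 1/183;  first 3 digits = (1, 1, 1)

v_2(a) = 1 ≥ 1, so the series converges in ℤ_2 to 1/(1 − a) = 1/(1 − (-182)) = 1/183. Expand this rational in ℤ_2: compute digits iteratively via d_i = x_i mod 2, x_{i+1} = (x_i − d_i)/2. The first 3 digits are (1, 1, 1).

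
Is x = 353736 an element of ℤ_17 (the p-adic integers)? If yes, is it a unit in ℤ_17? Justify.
x ∈ ℤ_17 but not a unit; v_17(x) = 3 > 0

ℤ_17 = {x ∈ ℚ_17 : v_17(x) ≥ 0} and ℤ_17^× = {x ∈ ℤ_17 : v_17(x) = 0}. Here v_17(353736) = v_17(num) − v_17(den) = 3; compare against these criteria.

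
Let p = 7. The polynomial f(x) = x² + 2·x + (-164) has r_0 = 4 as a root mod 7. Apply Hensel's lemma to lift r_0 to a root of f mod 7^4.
r_3 = 1782 (mod 2401)

Hensel: r_{i+1} = r_i − f(r_i)·(f′(r_i))^{-1} mod 7^{i+2}, f′(x) = 2x + 2. Iterate:
  r_0 = 4 (mod 7)
  r_1 = 18 (mod 49)
  r_2 = 67 (mod 343)
  r_3 = 1782 (mod 2401)
Final: r = 1782 satisfies f(r) ≡ 0 mod 7^4.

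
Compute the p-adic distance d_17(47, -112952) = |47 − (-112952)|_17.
d_17(47, -112952) = 1/4913

Step 1 — x − y = 47 − (-112952) = 112999. Step 2 — v_17(112999) = 3 (factor: 112999 = (17^3 · 23); the sign does not affect v_p). Step 3 — |x − y|_17 = 17^{-3} = 1/4913.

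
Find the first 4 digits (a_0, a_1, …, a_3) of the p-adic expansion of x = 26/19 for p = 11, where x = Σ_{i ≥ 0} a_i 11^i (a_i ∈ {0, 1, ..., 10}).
(a_0, …, a_3) = (6, 10, 6, 4)

v_11(26/19) = 0 (numerator and denominator both coprime to 11), so x ∈ ℤ_11^×. Compute digits iteratively via a_i = x_i mod 11, x_{i+1} = (x_i − a_i)/11, with x_0 = x:
  x_0 = 26/19;  a_0 = 6;  x_1 = (x_0 − 6)/11 = -8/19
  x_1 = -8/19;  a_1 = 10;  x_2 = (x_1 − 10)/11 = -18/19
  x_2 = -18/19;  a_2 = 6;  x_3 = (x_2 − 6)/11 = -12/19
  x_3 = -12/19;  a_3 = 4;  x_4 = (x_3 − 4)/11 = -8/19
Digits: (6, 10, 6, 4).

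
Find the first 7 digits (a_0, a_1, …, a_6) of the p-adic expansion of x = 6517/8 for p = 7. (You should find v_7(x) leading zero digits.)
(a_0, …, a_6) = (0, 0, 0, 5, 4, 2, 4)

v_7(6517/8) = 3, so a_0 = ... = a_2 = 0. Factor out: x = 7^3 · u with u = 19/8 a unit in ℤ_7. Expand u iteratively via a_{v+i} = u_i mod 7, u_{i+1} = (u_i − a_{v+i})/7:
  u_0 = 19/8;  a_3 = 5;  u_1 = (u_0 − 5)/7 = -3/8
  u_1 = -3/8;  a_4 = 4;  u_2 = (u_1 − 4)/7 = -5/8
  u_2 = -5/8;  a_5 = 2;  u_3 = (u_2 − 2)/7 = -3/8
  u_3 = -3/8;  a_6 = 4;  u_4 = (u_3 − 4)/7 = -5/8
Digits: (0, 0, 0, 5, 4, 2, 4).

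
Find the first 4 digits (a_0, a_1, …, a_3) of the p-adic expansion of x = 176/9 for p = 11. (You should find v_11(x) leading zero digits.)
(a_0, …, a_3) = (0, 3, 6, 8)

v_11(176/9) = 1, so a_0 = ... = a_0 = 0. Factor out: x = 11^1 · u with u = 16/9 a unit in ℤ_11. Expand u iteratively via a_{v+i} = u_i mod 11, u_{i+1} = (u_i − a_{v+i})/11:
  u_0 = 16/9;  a_1 = 3;  u_1 = (u_0 − 3)/11 = -1/9
  u_1 = -1/9;  a_2 = 6;  u_2 = (u_1 − 6)/11 = -5/9
  u_2 = -5/9;  a_3 = 8;  u_3 = (u_2 − 8)/11 = -7/9
Digits: (0, 3, 6, 8).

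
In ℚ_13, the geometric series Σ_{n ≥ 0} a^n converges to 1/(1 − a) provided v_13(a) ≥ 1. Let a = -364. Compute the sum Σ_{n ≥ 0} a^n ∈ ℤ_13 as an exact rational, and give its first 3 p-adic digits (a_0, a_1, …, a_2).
Σ a^n = 1/(1 − a) = 1/365;  first 3 digits = (1, 11, 1)

v_13(a) = 1 ≥ 1, so the series converges in ℤ_13 to 1/(1 − a) = 1/(1 − (-364)) = 1/365. Expand this rational in ℤ_13: compute digits iteratively via d_i = x_i mod 13, x_{i+1} = (x_i − d_i)/13. The first 3 digits are (1, 11, 1).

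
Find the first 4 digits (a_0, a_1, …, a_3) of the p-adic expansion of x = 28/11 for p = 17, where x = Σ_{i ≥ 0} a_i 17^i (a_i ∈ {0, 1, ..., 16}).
(a_0, …, a_3) = (1, 14, 10, 4)

v_17(28/11) = 0 (numerator and denominator both coprime to 17), so x ∈ ℤ_17^×. Compute digits iteratively via a_i = x_i mod 17, x_{i+1} = (x_i − a_i)/17, with x_0 = x:
  x_0 = 28/11;  a_0 = 1;  x_1 = (x_0 − 1)/17 = 1/11
  x_1 = 1/11;  a_1 = 14;  x_2 = (x_1 − 14)/17 = -9/11
  x_2 = -9/11;  a_2 = 10;  x_3 = (x_2 − 10)/17 = -7/11
  x_3 = -7/11;  a_3 = 4;  x_4 = (x_3 − 4)/17 = -3/11
Digits: (1, 14, 10, 4).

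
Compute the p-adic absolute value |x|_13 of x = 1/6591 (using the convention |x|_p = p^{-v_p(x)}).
|1/6591|_13 = 2197

Step 1 — compute v_13(x) by factoring powers of 13 out of the numerator and denominator: v_13(1/6591) = -3. Step 2 — apply |x|_p = p^{-v_p(x)} = 13^{3} = 2197.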